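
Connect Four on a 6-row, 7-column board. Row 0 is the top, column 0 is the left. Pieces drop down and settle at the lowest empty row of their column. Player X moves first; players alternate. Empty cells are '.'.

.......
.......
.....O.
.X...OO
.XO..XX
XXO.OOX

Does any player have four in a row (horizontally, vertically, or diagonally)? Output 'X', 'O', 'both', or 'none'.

none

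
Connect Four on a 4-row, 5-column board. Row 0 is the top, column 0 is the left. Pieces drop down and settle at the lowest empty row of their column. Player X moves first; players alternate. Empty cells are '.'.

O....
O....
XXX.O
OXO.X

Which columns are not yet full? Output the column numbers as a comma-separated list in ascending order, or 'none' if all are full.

Answer: 1,2,3,4

Derivation:
col 0: top cell = 'O' → FULL
col 1: top cell = '.' → open
col 2: top cell = '.' → open
col 3: top cell = '.' → open
col 4: top cell = '.' → open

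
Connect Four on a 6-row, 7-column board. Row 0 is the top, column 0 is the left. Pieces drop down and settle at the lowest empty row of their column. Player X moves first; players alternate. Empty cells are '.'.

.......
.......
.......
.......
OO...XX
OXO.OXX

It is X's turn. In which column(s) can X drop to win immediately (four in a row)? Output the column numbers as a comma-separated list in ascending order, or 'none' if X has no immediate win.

Answer: none

Derivation:
col 0: drop X → no win
col 1: drop X → no win
col 2: drop X → no win
col 3: drop X → no win
col 4: drop X → no win
col 5: drop X → no win
col 6: drop X → no win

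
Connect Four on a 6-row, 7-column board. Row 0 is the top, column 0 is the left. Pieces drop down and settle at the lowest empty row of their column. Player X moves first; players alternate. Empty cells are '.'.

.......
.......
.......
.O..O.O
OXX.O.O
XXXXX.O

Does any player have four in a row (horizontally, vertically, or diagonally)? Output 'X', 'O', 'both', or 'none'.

X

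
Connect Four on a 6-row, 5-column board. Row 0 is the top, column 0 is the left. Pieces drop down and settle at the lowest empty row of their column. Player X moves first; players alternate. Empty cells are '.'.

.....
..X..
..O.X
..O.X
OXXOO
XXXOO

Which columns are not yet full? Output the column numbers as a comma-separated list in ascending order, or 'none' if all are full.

col 0: top cell = '.' → open
col 1: top cell = '.' → open
col 2: top cell = '.' → open
col 3: top cell = '.' → open
col 4: top cell = '.' → open

Answer: 0,1,2,3,4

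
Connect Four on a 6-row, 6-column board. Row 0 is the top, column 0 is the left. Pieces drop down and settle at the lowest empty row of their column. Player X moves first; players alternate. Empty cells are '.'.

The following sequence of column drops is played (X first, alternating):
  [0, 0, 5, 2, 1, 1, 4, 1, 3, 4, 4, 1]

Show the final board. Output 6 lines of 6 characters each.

Answer: ......
......
.O....
.O..X.
OO..O.
XXOXXX

Derivation:
Move 1: X drops in col 0, lands at row 5
Move 2: O drops in col 0, lands at row 4
Move 3: X drops in col 5, lands at row 5
Move 4: O drops in col 2, lands at row 5
Move 5: X drops in col 1, lands at row 5
Move 6: O drops in col 1, lands at row 4
Move 7: X drops in col 4, lands at row 5
Move 8: O drops in col 1, lands at row 3
Move 9: X drops in col 3, lands at row 5
Move 10: O drops in col 4, lands at row 4
Move 11: X drops in col 4, lands at row 3
Move 12: O drops in col 1, lands at row 2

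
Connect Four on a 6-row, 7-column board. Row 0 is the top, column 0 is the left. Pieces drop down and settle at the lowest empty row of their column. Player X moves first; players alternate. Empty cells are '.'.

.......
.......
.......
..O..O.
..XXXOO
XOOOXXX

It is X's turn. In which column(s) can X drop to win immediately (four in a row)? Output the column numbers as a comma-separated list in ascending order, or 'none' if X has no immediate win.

Answer: 1

Derivation:
col 0: drop X → no win
col 1: drop X → WIN!
col 2: drop X → no win
col 3: drop X → no win
col 4: drop X → no win
col 5: drop X → no win
col 6: drop X → no win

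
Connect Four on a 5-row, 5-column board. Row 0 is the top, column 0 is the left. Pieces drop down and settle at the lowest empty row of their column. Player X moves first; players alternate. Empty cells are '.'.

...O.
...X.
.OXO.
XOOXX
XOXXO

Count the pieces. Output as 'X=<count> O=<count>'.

X=8 O=7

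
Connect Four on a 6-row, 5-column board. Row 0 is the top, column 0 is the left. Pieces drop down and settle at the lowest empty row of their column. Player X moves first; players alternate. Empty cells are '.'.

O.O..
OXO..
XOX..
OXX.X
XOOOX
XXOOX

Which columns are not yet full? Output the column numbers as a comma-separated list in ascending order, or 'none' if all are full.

col 0: top cell = 'O' → FULL
col 1: top cell = '.' → open
col 2: top cell = 'O' → FULL
col 3: top cell = '.' → open
col 4: top cell = '.' → open

Answer: 1,3,4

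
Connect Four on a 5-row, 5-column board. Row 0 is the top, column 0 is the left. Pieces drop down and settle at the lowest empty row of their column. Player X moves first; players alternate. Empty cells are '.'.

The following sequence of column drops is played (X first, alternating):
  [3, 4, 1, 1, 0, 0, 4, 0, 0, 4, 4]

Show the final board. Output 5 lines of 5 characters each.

Move 1: X drops in col 3, lands at row 4
Move 2: O drops in col 4, lands at row 4
Move 3: X drops in col 1, lands at row 4
Move 4: O drops in col 1, lands at row 3
Move 5: X drops in col 0, lands at row 4
Move 6: O drops in col 0, lands at row 3
Move 7: X drops in col 4, lands at row 3
Move 8: O drops in col 0, lands at row 2
Move 9: X drops in col 0, lands at row 1
Move 10: O drops in col 4, lands at row 2
Move 11: X drops in col 4, lands at row 1

Answer: .....
X...X
O...O
OO..X
XX.XO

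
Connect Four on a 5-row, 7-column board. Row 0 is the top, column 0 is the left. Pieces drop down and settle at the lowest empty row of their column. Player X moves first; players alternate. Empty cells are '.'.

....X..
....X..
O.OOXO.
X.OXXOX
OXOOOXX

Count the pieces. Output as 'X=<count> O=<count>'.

X=10 O=10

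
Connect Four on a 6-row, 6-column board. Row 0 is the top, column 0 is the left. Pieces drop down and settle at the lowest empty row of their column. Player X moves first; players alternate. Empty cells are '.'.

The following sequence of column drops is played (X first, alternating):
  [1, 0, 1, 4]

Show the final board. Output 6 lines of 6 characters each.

Answer: ......
......
......
......
.X....
OX..O.

Derivation:
Move 1: X drops in col 1, lands at row 5
Move 2: O drops in col 0, lands at row 5
Move 3: X drops in col 1, lands at row 4
Move 4: O drops in col 4, lands at row 5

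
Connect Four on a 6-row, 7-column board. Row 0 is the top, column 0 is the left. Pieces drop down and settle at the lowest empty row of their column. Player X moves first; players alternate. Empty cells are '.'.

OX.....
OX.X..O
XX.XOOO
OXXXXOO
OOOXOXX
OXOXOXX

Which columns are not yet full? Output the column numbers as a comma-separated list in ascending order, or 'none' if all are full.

Answer: 2,3,4,5,6

Derivation:
col 0: top cell = 'O' → FULL
col 1: top cell = 'X' → FULL
col 2: top cell = '.' → open
col 3: top cell = '.' → open
col 4: top cell = '.' → open
col 5: top cell = '.' → open
col 6: top cell = '.' → open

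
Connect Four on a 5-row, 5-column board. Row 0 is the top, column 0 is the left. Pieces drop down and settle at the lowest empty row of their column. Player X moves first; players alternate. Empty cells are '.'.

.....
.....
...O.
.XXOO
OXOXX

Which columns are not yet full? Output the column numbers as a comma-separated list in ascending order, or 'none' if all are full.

Answer: 0,1,2,3,4

Derivation:
col 0: top cell = '.' → open
col 1: top cell = '.' → open
col 2: top cell = '.' → open
col 3: top cell = '.' → open
col 4: top cell = '.' → open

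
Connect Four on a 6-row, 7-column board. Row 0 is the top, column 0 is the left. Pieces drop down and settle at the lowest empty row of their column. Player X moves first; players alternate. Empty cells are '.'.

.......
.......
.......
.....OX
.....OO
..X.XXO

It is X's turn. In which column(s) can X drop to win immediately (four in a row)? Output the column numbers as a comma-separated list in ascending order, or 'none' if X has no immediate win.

Answer: 3

Derivation:
col 0: drop X → no win
col 1: drop X → no win
col 2: drop X → no win
col 3: drop X → WIN!
col 4: drop X → no win
col 5: drop X → no win
col 6: drop X → no win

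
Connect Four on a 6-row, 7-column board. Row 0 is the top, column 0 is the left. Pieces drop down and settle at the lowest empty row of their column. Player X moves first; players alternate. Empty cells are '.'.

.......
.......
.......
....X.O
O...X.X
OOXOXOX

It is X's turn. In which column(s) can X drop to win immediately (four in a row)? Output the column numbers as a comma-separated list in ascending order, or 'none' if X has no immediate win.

Answer: 4

Derivation:
col 0: drop X → no win
col 1: drop X → no win
col 2: drop X → no win
col 3: drop X → no win
col 4: drop X → WIN!
col 5: drop X → no win
col 6: drop X → no win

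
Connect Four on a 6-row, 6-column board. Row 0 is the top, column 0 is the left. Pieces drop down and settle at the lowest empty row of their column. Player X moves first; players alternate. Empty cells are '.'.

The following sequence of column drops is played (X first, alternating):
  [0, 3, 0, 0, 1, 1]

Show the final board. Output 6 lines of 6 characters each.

Move 1: X drops in col 0, lands at row 5
Move 2: O drops in col 3, lands at row 5
Move 3: X drops in col 0, lands at row 4
Move 4: O drops in col 0, lands at row 3
Move 5: X drops in col 1, lands at row 5
Move 6: O drops in col 1, lands at row 4

Answer: ......
......
......
O.....
XO....
XX.O..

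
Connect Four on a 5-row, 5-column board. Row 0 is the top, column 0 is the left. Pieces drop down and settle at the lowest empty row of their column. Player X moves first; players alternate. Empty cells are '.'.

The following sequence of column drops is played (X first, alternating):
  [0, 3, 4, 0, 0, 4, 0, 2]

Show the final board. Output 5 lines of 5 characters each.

Answer: .....
X....
X....
O...O
X.OOX

Derivation:
Move 1: X drops in col 0, lands at row 4
Move 2: O drops in col 3, lands at row 4
Move 3: X drops in col 4, lands at row 4
Move 4: O drops in col 0, lands at row 3
Move 5: X drops in col 0, lands at row 2
Move 6: O drops in col 4, lands at row 3
Move 7: X drops in col 0, lands at row 1
Move 8: O drops in col 2, lands at row 4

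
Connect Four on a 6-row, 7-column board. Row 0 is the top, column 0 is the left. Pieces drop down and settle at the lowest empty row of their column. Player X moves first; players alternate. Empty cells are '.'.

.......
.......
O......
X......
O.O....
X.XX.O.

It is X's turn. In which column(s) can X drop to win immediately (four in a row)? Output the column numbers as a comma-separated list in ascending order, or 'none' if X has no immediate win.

Answer: 1

Derivation:
col 0: drop X → no win
col 1: drop X → WIN!
col 2: drop X → no win
col 3: drop X → no win
col 4: drop X → no win
col 5: drop X → no win
col 6: drop X → no win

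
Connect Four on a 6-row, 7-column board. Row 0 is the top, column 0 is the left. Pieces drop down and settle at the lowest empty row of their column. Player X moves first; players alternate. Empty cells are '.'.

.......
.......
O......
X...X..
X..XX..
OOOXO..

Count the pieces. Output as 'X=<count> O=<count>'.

X=6 O=5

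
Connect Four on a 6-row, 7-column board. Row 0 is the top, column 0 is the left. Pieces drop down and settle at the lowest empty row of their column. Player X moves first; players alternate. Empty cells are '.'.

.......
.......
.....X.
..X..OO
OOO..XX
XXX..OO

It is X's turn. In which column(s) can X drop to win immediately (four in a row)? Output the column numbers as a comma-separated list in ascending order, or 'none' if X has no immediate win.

Answer: 3

Derivation:
col 0: drop X → no win
col 1: drop X → no win
col 2: drop X → no win
col 3: drop X → WIN!
col 4: drop X → no win
col 5: drop X → no win
col 6: drop X → no win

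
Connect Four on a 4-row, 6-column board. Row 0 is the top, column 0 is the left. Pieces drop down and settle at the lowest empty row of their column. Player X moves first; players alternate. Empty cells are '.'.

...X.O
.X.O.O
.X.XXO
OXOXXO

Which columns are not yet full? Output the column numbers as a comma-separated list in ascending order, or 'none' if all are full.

Answer: 0,1,2,4

Derivation:
col 0: top cell = '.' → open
col 1: top cell = '.' → open
col 2: top cell = '.' → open
col 3: top cell = 'X' → FULL
col 4: top cell = '.' → open
col 5: top cell = 'O' → FULL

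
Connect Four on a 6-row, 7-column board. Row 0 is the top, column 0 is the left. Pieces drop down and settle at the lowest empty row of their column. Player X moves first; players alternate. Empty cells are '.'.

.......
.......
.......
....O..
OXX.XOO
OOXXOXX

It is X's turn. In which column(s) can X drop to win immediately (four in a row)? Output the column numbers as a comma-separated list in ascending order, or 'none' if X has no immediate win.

col 0: drop X → no win
col 1: drop X → no win
col 2: drop X → no win
col 3: drop X → WIN!
col 4: drop X → no win
col 5: drop X → no win
col 6: drop X → no win

Answer: 3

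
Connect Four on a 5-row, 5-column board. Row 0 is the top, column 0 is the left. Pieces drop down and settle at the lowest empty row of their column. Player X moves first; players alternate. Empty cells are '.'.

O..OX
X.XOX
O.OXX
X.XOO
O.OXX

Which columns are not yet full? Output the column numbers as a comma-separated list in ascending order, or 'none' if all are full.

col 0: top cell = 'O' → FULL
col 1: top cell = '.' → open
col 2: top cell = '.' → open
col 3: top cell = 'O' → FULL
col 4: top cell = 'X' → FULL

Answer: 1,2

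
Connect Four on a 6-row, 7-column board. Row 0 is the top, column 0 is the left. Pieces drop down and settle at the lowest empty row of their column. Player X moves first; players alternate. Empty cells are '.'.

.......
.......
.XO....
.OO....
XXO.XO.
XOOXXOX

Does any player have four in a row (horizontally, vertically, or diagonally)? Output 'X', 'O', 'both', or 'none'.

O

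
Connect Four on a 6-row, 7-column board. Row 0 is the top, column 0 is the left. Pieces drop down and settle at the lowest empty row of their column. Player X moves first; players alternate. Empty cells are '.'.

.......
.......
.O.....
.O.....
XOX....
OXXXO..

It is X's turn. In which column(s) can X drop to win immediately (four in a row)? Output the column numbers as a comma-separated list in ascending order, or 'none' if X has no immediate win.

col 0: drop X → no win
col 1: drop X → no win
col 2: drop X → no win
col 3: drop X → no win
col 4: drop X → no win
col 5: drop X → no win
col 6: drop X → no win

Answer: none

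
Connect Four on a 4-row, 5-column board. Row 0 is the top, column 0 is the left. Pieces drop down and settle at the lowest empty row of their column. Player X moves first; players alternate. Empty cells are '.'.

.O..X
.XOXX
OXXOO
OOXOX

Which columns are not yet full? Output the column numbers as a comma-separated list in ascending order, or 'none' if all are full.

Answer: 0,2,3

Derivation:
col 0: top cell = '.' → open
col 1: top cell = 'O' → FULL
col 2: top cell = '.' → open
col 3: top cell = '.' → open
col 4: top cell = 'X' → FULL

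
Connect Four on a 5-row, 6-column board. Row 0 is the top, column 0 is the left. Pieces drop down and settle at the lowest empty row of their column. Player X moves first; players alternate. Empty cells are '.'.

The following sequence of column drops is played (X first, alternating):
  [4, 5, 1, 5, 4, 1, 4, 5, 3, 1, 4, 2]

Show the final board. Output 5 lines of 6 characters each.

Move 1: X drops in col 4, lands at row 4
Move 2: O drops in col 5, lands at row 4
Move 3: X drops in col 1, lands at row 4
Move 4: O drops in col 5, lands at row 3
Move 5: X drops in col 4, lands at row 3
Move 6: O drops in col 1, lands at row 3
Move 7: X drops in col 4, lands at row 2
Move 8: O drops in col 5, lands at row 2
Move 9: X drops in col 3, lands at row 4
Move 10: O drops in col 1, lands at row 2
Move 11: X drops in col 4, lands at row 1
Move 12: O drops in col 2, lands at row 4

Answer: ......
....X.
.O..XO
.O..XO
.XOXXO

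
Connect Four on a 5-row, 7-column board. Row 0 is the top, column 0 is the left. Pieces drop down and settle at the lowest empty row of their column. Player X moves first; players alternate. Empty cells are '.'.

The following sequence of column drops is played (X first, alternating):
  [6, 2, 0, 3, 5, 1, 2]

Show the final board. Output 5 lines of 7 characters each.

Move 1: X drops in col 6, lands at row 4
Move 2: O drops in col 2, lands at row 4
Move 3: X drops in col 0, lands at row 4
Move 4: O drops in col 3, lands at row 4
Move 5: X drops in col 5, lands at row 4
Move 6: O drops in col 1, lands at row 4
Move 7: X drops in col 2, lands at row 3

Answer: .......
.......
.......
..X....
XOOO.XX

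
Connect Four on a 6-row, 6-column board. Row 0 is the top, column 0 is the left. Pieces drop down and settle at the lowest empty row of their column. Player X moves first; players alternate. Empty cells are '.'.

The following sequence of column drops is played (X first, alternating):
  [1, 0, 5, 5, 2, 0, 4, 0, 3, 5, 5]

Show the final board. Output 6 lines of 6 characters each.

Move 1: X drops in col 1, lands at row 5
Move 2: O drops in col 0, lands at row 5
Move 3: X drops in col 5, lands at row 5
Move 4: O drops in col 5, lands at row 4
Move 5: X drops in col 2, lands at row 5
Move 6: O drops in col 0, lands at row 4
Move 7: X drops in col 4, lands at row 5
Move 8: O drops in col 0, lands at row 3
Move 9: X drops in col 3, lands at row 5
Move 10: O drops in col 5, lands at row 3
Move 11: X drops in col 5, lands at row 2

Answer: ......
......
.....X
O....O
O....O
OXXXXX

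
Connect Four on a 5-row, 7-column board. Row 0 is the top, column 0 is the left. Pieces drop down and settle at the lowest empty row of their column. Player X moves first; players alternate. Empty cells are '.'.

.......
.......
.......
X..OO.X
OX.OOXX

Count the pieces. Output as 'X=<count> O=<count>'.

X=5 O=5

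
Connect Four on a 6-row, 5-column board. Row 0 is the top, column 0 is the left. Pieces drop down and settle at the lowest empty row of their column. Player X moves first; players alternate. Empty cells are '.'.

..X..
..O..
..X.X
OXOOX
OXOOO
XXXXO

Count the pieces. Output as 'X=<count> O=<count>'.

X=10 O=9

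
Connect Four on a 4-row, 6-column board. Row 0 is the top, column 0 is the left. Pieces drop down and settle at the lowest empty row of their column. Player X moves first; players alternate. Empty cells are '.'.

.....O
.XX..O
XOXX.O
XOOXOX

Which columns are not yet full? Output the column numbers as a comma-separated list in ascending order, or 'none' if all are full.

Answer: 0,1,2,3,4

Derivation:
col 0: top cell = '.' → open
col 1: top cell = '.' → open
col 2: top cell = '.' → open
col 3: top cell = '.' → open
col 4: top cell = '.' → open
col 5: top cell = 'O' → FULL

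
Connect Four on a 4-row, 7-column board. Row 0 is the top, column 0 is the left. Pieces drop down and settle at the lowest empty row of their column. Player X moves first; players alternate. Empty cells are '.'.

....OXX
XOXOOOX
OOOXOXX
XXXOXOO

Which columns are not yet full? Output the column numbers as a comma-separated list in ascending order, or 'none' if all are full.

Answer: 0,1,2,3

Derivation:
col 0: top cell = '.' → open
col 1: top cell = '.' → open
col 2: top cell = '.' → open
col 3: top cell = '.' → open
col 4: top cell = 'O' → FULL
col 5: top cell = 'X' → FULL
col 6: top cell = 'X' → FULL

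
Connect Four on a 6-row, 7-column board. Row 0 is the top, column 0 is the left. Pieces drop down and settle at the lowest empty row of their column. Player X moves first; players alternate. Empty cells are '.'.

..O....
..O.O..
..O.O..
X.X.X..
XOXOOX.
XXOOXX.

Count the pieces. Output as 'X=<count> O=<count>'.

X=10 O=10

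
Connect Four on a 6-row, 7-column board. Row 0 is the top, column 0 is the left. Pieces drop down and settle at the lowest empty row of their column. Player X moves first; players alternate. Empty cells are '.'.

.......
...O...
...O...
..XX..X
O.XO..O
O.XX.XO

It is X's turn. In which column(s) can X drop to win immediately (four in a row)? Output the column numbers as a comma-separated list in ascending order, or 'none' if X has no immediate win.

col 0: drop X → no win
col 1: drop X → no win
col 2: drop X → WIN!
col 3: drop X → no win
col 4: drop X → WIN!
col 5: drop X → no win
col 6: drop X → no win

Answer: 2,4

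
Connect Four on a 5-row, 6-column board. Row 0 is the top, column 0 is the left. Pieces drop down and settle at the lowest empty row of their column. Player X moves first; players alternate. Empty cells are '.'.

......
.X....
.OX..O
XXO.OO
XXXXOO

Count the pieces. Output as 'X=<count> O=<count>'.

X=8 O=7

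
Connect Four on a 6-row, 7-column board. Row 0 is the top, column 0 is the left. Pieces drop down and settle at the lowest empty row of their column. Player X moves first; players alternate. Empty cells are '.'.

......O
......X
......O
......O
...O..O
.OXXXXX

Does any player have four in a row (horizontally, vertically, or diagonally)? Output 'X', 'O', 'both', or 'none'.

X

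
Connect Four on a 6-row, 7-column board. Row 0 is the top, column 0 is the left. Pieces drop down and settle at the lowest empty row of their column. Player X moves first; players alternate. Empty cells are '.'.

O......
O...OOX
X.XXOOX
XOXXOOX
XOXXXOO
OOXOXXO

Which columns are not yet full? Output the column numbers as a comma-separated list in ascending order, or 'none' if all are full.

Answer: 1,2,3,4,5,6

Derivation:
col 0: top cell = 'O' → FULL
col 1: top cell = '.' → open
col 2: top cell = '.' → open
col 3: top cell = '.' → open
col 4: top cell = '.' → open
col 5: top cell = '.' → open
col 6: top cell = '.' → open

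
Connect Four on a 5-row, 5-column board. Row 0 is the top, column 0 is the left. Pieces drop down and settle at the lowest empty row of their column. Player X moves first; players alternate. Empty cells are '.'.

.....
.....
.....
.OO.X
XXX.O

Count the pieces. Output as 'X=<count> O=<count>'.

X=4 O=3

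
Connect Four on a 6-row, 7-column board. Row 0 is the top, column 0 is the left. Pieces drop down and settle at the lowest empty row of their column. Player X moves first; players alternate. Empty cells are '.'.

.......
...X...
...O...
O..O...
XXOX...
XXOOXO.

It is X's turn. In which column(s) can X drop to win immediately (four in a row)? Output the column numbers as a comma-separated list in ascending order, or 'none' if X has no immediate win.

Answer: none

Derivation:
col 0: drop X → no win
col 1: drop X → no win
col 2: drop X → no win
col 3: drop X → no win
col 4: drop X → no win
col 5: drop X → no win
col 6: drop X → no win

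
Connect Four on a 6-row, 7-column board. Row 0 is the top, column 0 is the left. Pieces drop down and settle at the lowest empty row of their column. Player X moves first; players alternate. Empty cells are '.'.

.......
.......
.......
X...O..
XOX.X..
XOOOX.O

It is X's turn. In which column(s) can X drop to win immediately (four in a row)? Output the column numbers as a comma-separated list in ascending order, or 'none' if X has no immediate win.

Answer: 0

Derivation:
col 0: drop X → WIN!
col 1: drop X → no win
col 2: drop X → no win
col 3: drop X → no win
col 4: drop X → no win
col 5: drop X → no win
col 6: drop X → no win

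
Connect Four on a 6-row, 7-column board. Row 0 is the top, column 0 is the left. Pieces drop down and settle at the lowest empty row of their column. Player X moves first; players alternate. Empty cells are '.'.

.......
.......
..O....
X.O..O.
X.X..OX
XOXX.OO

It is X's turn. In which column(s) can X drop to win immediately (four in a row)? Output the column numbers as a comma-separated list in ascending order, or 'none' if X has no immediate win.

Answer: 0

Derivation:
col 0: drop X → WIN!
col 1: drop X → no win
col 2: drop X → no win
col 3: drop X → no win
col 4: drop X → no win
col 5: drop X → no win
col 6: drop X → no win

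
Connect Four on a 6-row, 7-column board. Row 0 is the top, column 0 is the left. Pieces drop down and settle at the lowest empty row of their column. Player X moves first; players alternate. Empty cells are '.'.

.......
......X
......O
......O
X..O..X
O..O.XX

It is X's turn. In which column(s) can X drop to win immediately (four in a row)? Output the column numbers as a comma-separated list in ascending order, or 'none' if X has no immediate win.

col 0: drop X → no win
col 1: drop X → no win
col 2: drop X → no win
col 3: drop X → no win
col 4: drop X → no win
col 5: drop X → no win
col 6: drop X → no win

Answer: none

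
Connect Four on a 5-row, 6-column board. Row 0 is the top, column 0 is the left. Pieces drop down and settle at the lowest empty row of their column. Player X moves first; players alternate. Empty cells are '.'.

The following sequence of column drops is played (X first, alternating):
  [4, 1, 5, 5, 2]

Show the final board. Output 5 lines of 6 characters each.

Answer: ......
......
......
.....O
.OX.XX

Derivation:
Move 1: X drops in col 4, lands at row 4
Move 2: O drops in col 1, lands at row 4
Move 3: X drops in col 5, lands at row 4
Move 4: O drops in col 5, lands at row 3
Move 5: X drops in col 2, lands at row 4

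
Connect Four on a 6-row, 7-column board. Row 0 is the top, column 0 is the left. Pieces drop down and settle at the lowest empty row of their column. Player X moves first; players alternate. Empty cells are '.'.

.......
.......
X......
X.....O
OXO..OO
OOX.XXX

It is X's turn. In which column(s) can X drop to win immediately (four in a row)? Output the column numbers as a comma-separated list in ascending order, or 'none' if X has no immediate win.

col 0: drop X → no win
col 1: drop X → no win
col 2: drop X → no win
col 3: drop X → WIN!
col 4: drop X → no win
col 5: drop X → no win
col 6: drop X → no win

Answer: 3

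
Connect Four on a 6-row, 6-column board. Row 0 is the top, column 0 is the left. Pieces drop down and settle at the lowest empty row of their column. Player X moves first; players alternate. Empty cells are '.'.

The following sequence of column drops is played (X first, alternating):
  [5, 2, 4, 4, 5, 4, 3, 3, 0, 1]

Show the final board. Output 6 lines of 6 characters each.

Move 1: X drops in col 5, lands at row 5
Move 2: O drops in col 2, lands at row 5
Move 3: X drops in col 4, lands at row 5
Move 4: O drops in col 4, lands at row 4
Move 5: X drops in col 5, lands at row 4
Move 6: O drops in col 4, lands at row 3
Move 7: X drops in col 3, lands at row 5
Move 8: O drops in col 3, lands at row 4
Move 9: X drops in col 0, lands at row 5
Move 10: O drops in col 1, lands at row 5

Answer: ......
......
......
....O.
...OOX
XOOXXX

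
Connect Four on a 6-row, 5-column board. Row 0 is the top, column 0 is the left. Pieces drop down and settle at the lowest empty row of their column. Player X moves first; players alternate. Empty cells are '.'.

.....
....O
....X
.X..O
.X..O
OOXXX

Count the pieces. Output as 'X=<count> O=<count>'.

X=6 O=5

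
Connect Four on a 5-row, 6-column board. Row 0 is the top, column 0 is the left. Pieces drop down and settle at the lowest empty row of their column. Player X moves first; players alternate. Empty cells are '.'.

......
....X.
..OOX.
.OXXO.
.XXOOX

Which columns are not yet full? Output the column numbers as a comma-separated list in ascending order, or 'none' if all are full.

col 0: top cell = '.' → open
col 1: top cell = '.' → open
col 2: top cell = '.' → open
col 3: top cell = '.' → open
col 4: top cell = '.' → open
col 5: top cell = '.' → open

Answer: 0,1,2,3,4,5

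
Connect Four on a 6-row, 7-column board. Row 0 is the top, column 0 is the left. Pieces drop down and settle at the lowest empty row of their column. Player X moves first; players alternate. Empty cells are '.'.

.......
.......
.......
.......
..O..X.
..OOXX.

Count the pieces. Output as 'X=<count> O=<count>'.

X=3 O=3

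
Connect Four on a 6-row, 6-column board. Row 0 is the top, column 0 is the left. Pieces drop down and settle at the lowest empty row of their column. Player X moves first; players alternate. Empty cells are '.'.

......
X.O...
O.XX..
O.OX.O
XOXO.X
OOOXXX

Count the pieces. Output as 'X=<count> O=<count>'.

X=10 O=10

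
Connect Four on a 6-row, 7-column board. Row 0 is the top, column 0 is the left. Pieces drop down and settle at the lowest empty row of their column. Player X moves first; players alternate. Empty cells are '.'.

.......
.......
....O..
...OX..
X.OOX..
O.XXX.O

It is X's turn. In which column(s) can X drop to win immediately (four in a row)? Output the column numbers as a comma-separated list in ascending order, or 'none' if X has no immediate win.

col 0: drop X → no win
col 1: drop X → WIN!
col 2: drop X → no win
col 3: drop X → no win
col 4: drop X → no win
col 5: drop X → WIN!
col 6: drop X → no win

Answer: 1,5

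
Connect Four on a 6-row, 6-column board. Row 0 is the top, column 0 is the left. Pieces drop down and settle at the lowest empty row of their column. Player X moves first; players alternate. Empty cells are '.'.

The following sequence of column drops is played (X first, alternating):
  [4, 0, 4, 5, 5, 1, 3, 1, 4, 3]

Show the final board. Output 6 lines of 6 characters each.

Answer: ......
......
......
....X.
.O.OXX
OO.XXO

Derivation:
Move 1: X drops in col 4, lands at row 5
Move 2: O drops in col 0, lands at row 5
Move 3: X drops in col 4, lands at row 4
Move 4: O drops in col 5, lands at row 5
Move 5: X drops in col 5, lands at row 4
Move 6: O drops in col 1, lands at row 5
Move 7: X drops in col 3, lands at row 5
Move 8: O drops in col 1, lands at row 4
Move 9: X drops in col 4, lands at row 3
Move 10: O drops in col 3, lands at row 4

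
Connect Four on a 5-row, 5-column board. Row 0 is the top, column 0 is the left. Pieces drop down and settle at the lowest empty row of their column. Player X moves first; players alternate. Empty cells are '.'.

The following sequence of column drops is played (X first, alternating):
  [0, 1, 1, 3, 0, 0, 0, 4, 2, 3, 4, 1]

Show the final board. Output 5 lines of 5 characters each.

Move 1: X drops in col 0, lands at row 4
Move 2: O drops in col 1, lands at row 4
Move 3: X drops in col 1, lands at row 3
Move 4: O drops in col 3, lands at row 4
Move 5: X drops in col 0, lands at row 3
Move 6: O drops in col 0, lands at row 2
Move 7: X drops in col 0, lands at row 1
Move 8: O drops in col 4, lands at row 4
Move 9: X drops in col 2, lands at row 4
Move 10: O drops in col 3, lands at row 3
Move 11: X drops in col 4, lands at row 3
Move 12: O drops in col 1, lands at row 2

Answer: .....
X....
OO...
XX.OX
XOXOO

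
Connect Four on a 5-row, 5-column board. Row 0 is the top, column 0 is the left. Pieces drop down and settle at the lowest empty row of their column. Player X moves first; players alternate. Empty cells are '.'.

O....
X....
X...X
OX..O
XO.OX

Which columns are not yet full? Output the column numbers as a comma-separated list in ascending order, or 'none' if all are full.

Answer: 1,2,3,4

Derivation:
col 0: top cell = 'O' → FULL
col 1: top cell = '.' → open
col 2: top cell = '.' → open
col 3: top cell = '.' → open
col 4: top cell = '.' → open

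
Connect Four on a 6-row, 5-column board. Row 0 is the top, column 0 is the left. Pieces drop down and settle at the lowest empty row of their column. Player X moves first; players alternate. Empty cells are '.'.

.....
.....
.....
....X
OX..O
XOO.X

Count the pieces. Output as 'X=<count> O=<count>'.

X=4 O=4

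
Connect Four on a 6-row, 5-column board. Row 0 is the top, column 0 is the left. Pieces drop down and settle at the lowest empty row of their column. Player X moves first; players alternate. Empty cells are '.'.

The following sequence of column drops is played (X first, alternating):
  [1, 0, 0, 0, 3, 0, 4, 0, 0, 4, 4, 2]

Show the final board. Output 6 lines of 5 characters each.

Move 1: X drops in col 1, lands at row 5
Move 2: O drops in col 0, lands at row 5
Move 3: X drops in col 0, lands at row 4
Move 4: O drops in col 0, lands at row 3
Move 5: X drops in col 3, lands at row 5
Move 6: O drops in col 0, lands at row 2
Move 7: X drops in col 4, lands at row 5
Move 8: O drops in col 0, lands at row 1
Move 9: X drops in col 0, lands at row 0
Move 10: O drops in col 4, lands at row 4
Move 11: X drops in col 4, lands at row 3
Move 12: O drops in col 2, lands at row 5

Answer: X....
O....
O....
O...X
X...O
OXOXX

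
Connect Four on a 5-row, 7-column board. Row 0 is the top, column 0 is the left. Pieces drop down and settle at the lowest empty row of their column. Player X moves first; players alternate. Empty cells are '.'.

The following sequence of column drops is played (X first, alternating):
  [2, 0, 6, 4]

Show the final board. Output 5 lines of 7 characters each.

Answer: .......
.......
.......
.......
O.X.O.X

Derivation:
Move 1: X drops in col 2, lands at row 4
Move 2: O drops in col 0, lands at row 4
Move 3: X drops in col 6, lands at row 4
Move 4: O drops in col 4, lands at row 4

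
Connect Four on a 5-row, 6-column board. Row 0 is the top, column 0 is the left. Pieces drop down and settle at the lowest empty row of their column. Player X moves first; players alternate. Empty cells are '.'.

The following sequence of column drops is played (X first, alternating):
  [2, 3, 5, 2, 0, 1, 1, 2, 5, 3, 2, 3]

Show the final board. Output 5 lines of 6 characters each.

Answer: ......
..X...
..OO..
.XOO.X
XOXO.X

Derivation:
Move 1: X drops in col 2, lands at row 4
Move 2: O drops in col 3, lands at row 4
Move 3: X drops in col 5, lands at row 4
Move 4: O drops in col 2, lands at row 3
Move 5: X drops in col 0, lands at row 4
Move 6: O drops in col 1, lands at row 4
Move 7: X drops in col 1, lands at row 3
Move 8: O drops in col 2, lands at row 2
Move 9: X drops in col 5, lands at row 3
Move 10: O drops in col 3, lands at row 3
Move 11: X drops in col 2, lands at row 1
Move 12: O drops in col 3, lands at row 2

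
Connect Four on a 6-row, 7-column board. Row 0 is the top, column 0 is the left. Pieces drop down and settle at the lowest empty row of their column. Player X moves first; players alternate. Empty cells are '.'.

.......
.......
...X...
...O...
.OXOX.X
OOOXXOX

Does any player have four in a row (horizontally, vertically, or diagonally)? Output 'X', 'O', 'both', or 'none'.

none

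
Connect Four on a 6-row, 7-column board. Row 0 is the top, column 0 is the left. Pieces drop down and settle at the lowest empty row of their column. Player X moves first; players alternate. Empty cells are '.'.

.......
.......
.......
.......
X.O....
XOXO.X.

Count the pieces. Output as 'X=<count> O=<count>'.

X=4 O=3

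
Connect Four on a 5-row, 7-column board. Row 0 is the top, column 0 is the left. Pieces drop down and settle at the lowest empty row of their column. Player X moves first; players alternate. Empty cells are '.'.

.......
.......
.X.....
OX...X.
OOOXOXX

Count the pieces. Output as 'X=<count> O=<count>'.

X=6 O=5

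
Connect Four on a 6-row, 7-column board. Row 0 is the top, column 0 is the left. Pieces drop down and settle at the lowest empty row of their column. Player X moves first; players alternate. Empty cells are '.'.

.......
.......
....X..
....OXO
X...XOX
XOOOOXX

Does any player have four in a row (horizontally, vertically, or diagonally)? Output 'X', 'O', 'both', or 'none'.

O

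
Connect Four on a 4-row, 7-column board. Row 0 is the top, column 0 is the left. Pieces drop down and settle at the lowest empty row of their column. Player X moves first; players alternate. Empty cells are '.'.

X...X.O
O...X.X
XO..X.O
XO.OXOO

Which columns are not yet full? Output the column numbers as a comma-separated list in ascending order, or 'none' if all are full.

Answer: 1,2,3,5

Derivation:
col 0: top cell = 'X' → FULL
col 1: top cell = '.' → open
col 2: top cell = '.' → open
col 3: top cell = '.' → open
col 4: top cell = 'X' → FULL
col 5: top cell = '.' → open
col 6: top cell = 'O' → FULL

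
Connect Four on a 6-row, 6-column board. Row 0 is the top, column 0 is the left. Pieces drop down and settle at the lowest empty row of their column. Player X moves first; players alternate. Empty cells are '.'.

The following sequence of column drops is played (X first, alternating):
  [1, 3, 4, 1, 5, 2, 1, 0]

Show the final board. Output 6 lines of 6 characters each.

Answer: ......
......
......
.X....
.O....
OXOOXX

Derivation:
Move 1: X drops in col 1, lands at row 5
Move 2: O drops in col 3, lands at row 5
Move 3: X drops in col 4, lands at row 5
Move 4: O drops in col 1, lands at row 4
Move 5: X drops in col 5, lands at row 5
Move 6: O drops in col 2, lands at row 5
Move 7: X drops in col 1, lands at row 3
Move 8: O drops in col 0, lands at row 5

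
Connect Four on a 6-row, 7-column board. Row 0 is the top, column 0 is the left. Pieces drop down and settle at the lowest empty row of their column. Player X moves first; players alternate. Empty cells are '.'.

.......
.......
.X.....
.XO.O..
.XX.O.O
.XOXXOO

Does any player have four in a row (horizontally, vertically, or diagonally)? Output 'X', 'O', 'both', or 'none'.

X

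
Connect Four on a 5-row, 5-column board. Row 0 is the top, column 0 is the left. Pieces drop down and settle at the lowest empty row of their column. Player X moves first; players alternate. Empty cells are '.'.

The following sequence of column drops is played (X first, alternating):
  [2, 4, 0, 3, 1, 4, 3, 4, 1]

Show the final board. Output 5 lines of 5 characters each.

Move 1: X drops in col 2, lands at row 4
Move 2: O drops in col 4, lands at row 4
Move 3: X drops in col 0, lands at row 4
Move 4: O drops in col 3, lands at row 4
Move 5: X drops in col 1, lands at row 4
Move 6: O drops in col 4, lands at row 3
Move 7: X drops in col 3, lands at row 3
Move 8: O drops in col 4, lands at row 2
Move 9: X drops in col 1, lands at row 3

Answer: .....
.....
....O
.X.XO
XXXOO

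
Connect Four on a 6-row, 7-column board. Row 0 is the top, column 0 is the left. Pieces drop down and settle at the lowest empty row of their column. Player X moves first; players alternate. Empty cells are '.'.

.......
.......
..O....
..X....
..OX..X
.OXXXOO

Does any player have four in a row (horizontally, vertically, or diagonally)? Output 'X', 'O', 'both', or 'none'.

none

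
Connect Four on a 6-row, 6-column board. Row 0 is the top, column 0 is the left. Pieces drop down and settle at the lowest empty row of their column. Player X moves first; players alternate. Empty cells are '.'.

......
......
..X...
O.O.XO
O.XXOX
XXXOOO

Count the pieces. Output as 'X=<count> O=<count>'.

X=8 O=8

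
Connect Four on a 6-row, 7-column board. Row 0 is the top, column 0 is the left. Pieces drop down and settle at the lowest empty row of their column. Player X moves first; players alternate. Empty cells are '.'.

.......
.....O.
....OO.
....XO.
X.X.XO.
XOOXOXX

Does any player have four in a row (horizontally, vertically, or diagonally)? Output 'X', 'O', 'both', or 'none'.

O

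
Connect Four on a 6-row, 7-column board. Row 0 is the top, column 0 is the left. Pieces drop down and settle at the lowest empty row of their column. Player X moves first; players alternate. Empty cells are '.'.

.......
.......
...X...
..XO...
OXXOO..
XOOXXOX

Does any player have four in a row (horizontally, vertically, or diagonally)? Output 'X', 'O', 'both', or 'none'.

X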